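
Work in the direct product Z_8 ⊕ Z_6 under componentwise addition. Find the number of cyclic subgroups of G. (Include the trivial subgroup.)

16

Group the elements of G by the cyclic subgroup they generate; each cyclic subgroup of order d accounts for φ(d) elements.
Cyclic subgroups by order — order 1: 1; order 2: 3; order 3: 1; order 4: 2; order 6: 3; order 8: 2; order 12: 2; order 24: 2.
Total: 16.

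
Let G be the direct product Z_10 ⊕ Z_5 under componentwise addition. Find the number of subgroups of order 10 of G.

6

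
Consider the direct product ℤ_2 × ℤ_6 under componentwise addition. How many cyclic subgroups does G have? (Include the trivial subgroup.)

Each element a generates a cyclic subgroup ⟨a⟩; distinct elements may generate the same one (a cyclic group of order d has φ(d) generators).
Cyclic subgroups by order — order 1: 1; order 2: 3; order 3: 1; order 6: 3.
Total: 8.

8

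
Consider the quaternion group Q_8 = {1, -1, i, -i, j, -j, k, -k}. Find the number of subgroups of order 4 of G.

|G| = 8 and 4 | 8, so subgroups of order 4 are possible by Lagrange.
The subgroups of order 4 are: {1, -1, i, -i}; {1, -1, j, -j}; {1, -1, k, -k}.
So G has 3 subgroups of order 4.

3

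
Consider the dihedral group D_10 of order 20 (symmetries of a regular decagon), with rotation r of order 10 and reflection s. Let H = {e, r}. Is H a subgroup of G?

r ∈ H but its inverse r^9 ∉ H, so H is not a subgroup.

No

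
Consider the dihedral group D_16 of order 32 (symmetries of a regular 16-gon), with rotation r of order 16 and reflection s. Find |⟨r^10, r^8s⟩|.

|⟨r^10⟩| = 8 and |⟨r^8s⟩| = 2, so |H| is a multiple of lcm(8, 2) = 8 and divides |G| = 32.
Closing under the operation: H = {e, r^2, r^4, r^6, r^8, r^10, r^12, r^14, s, r^2s, r^4s, r^6s, r^8s, r^10s, r^12s, r^14s}, so |H| = 16.

16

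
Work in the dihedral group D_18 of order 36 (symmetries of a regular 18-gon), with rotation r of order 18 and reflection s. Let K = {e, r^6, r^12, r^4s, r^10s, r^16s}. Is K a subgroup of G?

|K| = 6 divides |G| = 36, consistent with Lagrange.
K contains the identity, every element's inverse is in K, and K is closed under ·: it is a subgroup.

Yes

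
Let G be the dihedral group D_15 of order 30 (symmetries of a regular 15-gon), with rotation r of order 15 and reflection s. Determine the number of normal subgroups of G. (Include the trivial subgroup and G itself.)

G has 28 subgroups. Checking conjugation-invariance by order — order 1: 1/1 normal; order 2: 0/15 normal; order 3: 1/1 normal; order 5: 1/1 normal; order 6: 0/5 normal; order 10: 0/3 normal; order 15: 1/1 normal; order 30: 1/1 normal.
Total normal subgroups: 5.

5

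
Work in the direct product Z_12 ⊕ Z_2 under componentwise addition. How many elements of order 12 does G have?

An element (a,b) has order lcm(ord(a), ord(b)); count pairs with lcm equal to 12.
Enumerating gives 8 such elements.

8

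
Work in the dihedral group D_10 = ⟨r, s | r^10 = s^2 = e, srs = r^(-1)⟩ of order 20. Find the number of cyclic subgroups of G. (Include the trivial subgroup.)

14

A cyclic subgroup of order d is generated by each of its φ(d) elements of order d, so the cyclic subgroups of order d number (#elements of order d)/φ(d).
Cyclic subgroups by order — order 1: 1; order 2: 11; order 5: 1; order 10: 1.
Total: 14.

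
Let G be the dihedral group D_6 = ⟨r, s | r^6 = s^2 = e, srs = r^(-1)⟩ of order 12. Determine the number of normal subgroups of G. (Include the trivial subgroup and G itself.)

7

G has 16 subgroups. Checking conjugation-invariance by order — order 1: 1/1 normal; order 2: 1/7 normal; order 3: 1/1 normal; order 4: 0/3 normal; order 6: 3/3 normal; order 12: 1/1 normal.
Total normal subgroups: 7.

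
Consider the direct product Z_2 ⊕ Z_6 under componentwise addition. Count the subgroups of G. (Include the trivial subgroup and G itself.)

|G| = 12, so by Lagrange every subgroup order divides 12. Divisors: 1, 2, 3, 4, 6, 12.
Subgroups by order — order 1: 1; order 2: 3; order 3: 1; order 4: 1; order 6: 3; order 12: 1.
Total: 1 + 3 + 1 + 1 + 3 + 1 = 10.

10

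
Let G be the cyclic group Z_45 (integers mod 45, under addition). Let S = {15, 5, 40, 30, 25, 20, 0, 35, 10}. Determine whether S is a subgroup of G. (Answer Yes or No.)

Yes

|S| = 9 divides |G| = 45, consistent with Lagrange.
S contains the identity, every element's inverse is in S, and S is closed under +: it is a subgroup.
In fact S = ⟨35⟩.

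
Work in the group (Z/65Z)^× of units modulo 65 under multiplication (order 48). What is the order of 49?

6

Compute successive powers of 49 mod 65: 49, 61, 64, 16, 4, 1; 49^6 ≡ 1 (mod 65).
So |⟨49⟩| = 6.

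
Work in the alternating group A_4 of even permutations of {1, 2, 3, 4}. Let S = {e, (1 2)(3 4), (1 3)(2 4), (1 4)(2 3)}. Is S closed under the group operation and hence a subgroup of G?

|S| = 4 divides |G| = 12, consistent with Lagrange.
S contains the identity, every element's inverse is in S, and S is closed under ∘: it is a subgroup.

Yes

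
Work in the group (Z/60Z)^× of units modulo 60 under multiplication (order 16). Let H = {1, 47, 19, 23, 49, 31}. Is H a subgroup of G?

No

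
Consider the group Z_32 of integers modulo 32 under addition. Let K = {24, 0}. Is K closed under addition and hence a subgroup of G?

24 ∈ K but its inverse 8 ∉ K, so K is not a subgroup.

No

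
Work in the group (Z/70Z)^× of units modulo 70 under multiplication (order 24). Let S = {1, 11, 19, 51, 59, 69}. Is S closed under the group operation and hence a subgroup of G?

|S| = 6 divides |G| = 24, consistent with Lagrange.
S contains the identity, every element's inverse is in S, and S is closed under ·: it is a subgroup.
In fact S = ⟨19⟩.

Yes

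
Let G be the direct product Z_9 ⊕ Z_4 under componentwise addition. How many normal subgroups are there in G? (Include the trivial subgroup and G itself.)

G is abelian, so every subgroup is normal.
G has 9 subgroups in total, hence 9 normal subgroups.

9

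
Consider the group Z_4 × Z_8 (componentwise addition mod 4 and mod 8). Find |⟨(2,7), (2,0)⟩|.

16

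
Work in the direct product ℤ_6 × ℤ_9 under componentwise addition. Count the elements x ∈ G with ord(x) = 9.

18

An element (a,b) has order lcm(ord(a), ord(b)); count pairs with lcm equal to 9.
Enumerating gives 18 such elements.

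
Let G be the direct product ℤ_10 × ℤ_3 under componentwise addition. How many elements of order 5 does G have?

An element (a,b) has order lcm(ord(a), ord(b)); count pairs with lcm equal to 5.
Enumerating gives 4 such elements.

4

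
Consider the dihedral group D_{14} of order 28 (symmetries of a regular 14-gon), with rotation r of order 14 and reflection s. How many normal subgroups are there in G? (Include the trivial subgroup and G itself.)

7

G has 28 subgroups. Checking conjugation-invariance by order — order 1: 1/1 normal; order 2: 1/15 normal; order 4: 0/7 normal; order 7: 1/1 normal; order 14: 3/3 normal; order 28: 1/1 normal.
Total normal subgroups: 7.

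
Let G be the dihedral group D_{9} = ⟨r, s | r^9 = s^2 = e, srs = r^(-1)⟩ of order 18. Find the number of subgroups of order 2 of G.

9

|G| = 18 and 2 | 18, so subgroups of order 2 are possible by Lagrange.
The subgroups of order 2 are: {e, r^2s}; {e, r^3s}; {e, r^4s}; {e, r^5s}; … (9 in all).
So G has 9 subgroups of order 2.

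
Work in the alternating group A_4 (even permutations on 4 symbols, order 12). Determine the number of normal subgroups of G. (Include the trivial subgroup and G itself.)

G has 10 subgroups. Checking conjugation-invariance by order — order 1: 1/1 normal; order 2: 0/3 normal; order 3: 0/4 normal; order 4: 1/1 normal; order 12: 1/1 normal.
Total normal subgroups: 3.

3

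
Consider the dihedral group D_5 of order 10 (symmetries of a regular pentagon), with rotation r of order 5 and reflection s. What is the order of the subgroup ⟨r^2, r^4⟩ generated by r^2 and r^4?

|⟨r^2⟩| = 5 and |⟨r^4⟩| = 5, so |H| is a multiple of lcm(5, 5) = 5 and divides |G| = 10.
Closing under the operation: H = {e, r, r^2, r^3, r^4}, so |H| = 5.

5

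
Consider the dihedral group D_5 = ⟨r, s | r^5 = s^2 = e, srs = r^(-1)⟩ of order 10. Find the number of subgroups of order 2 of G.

5

|G| = 10 and 2 | 10, so subgroups of order 2 are possible by Lagrange.
The subgroups of order 2 are: {e, r^2s}; {e, r^3s}; {e, r^4s}; {e, rs}; … (5 in all).
So G has 5 subgroups of order 2.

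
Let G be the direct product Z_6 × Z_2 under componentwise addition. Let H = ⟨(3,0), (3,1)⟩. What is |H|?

|⟨(3,0)⟩| = 2 and |⟨(3,1)⟩| = 2, so |H| is a multiple of lcm(2, 2) = 2 and divides |G| = 12.
Closing under the operation: H = {(0,0), (0,1), (3,0), (3,1)}, so |H| = 4.

4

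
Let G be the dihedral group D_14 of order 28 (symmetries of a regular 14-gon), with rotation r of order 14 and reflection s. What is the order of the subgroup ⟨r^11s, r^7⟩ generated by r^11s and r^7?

|⟨r^11s⟩| = 2 and |⟨r^7⟩| = 2, so |H| is a multiple of lcm(2, 2) = 2 and divides |G| = 28.
Closing under the operation: H = {e, r^7, r^4s, r^11s}, so |H| = 4.

4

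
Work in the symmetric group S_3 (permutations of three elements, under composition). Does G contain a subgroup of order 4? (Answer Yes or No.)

4 does not divide |G| = 6, so by Lagrange no subgroup of order 4 exists.

No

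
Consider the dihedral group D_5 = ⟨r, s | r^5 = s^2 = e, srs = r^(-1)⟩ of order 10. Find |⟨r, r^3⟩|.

5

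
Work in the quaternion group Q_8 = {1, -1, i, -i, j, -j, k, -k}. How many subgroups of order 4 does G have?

3

|G| = 8 and 4 | 8, so subgroups of order 4 are possible by Lagrange.
The subgroups of order 4 are: {1, -1, i, -i}; {1, -1, j, -j}; {1, -1, k, -k}.
So G has 3 subgroups of order 4.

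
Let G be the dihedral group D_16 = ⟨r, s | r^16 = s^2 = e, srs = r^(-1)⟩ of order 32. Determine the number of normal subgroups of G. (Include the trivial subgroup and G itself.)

G has 36 subgroups. Checking conjugation-invariance by order — order 1: 1/1 normal; order 2: 1/17 normal; order 4: 1/9 normal; order 8: 1/5 normal; order 16: 3/3 normal; order 32: 1/1 normal.
Total normal subgroups: 8.

8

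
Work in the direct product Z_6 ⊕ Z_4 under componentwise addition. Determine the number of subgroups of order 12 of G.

|G| = 24 and 12 | 24, so subgroups of order 12 are possible by Lagrange.
The subgroups of order 12 are: {(0,0), (0,1), (0,2), (0,3), (2,0), (2,1), (2,2), (2,3), (4,0), (4,1), (4,2), (4,3)}; {(0,0), (0,2), (1,0), (1,2), (2,0), (2,2), (3,0), (3,2), (4,0), (4,2), (5,0), (5,2)}; {(0,0), (0,2), (1,1), (1,3), (2,0), (2,2), (3,1), (3,3), (4,0), (4,2), (5,1), (5,3)}.
So G has 3 subgroups of order 12.

3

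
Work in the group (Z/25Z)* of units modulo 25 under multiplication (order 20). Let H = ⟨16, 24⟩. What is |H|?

10

|⟨16⟩| = 5 and |⟨24⟩| = 2, so |H| is a multiple of lcm(5, 2) = 10 and divides |G| = 20.
Closing under the operation: H = {1, 4, 6, 9, 11, 14, 16, 19, 21, 24}, so |H| = 10.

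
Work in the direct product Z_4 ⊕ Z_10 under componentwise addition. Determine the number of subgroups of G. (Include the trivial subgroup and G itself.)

|G| = 40, so by Lagrange every subgroup order divides 40. Divisors: 1, 2, 4, 5, 8, 10, 20, 40.
Subgroups by order — order 1: 1; order 2: 3; order 4: 3; order 5: 1; order 8: 1; order 10: 3; order 20: 3; order 40: 1.
Total: 1 + 3 + 3 + 1 + 1 + 3 + 3 + 1 = 16.

16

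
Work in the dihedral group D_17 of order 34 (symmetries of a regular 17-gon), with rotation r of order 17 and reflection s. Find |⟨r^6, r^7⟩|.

17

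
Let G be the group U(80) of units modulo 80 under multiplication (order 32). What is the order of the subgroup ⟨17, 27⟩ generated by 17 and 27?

16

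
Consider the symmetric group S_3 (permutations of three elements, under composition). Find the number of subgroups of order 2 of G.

|G| = 6 and 2 | 6, so subgroups of order 2 are possible by Lagrange.
The subgroups of order 2 are: {e, (1 2)}; {e, (1 3)}; {e, (2 3)}.
So G has 3 subgroups of order 2.

3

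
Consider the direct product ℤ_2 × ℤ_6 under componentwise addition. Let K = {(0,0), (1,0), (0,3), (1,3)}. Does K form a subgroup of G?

|K| = 4 divides |G| = 12, consistent with Lagrange.
K contains the identity, every element's inverse is in K, and K is closed under +: it is a subgroup.

Yes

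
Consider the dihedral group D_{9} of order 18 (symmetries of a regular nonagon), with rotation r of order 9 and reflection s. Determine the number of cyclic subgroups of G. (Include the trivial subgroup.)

12

Each element a generates a cyclic subgroup ⟨a⟩; distinct elements may generate the same one (a cyclic group of order d has φ(d) generators).
Cyclic subgroups by order — order 1: 1; order 2: 9; order 3: 1; order 9: 1.
Total: 12.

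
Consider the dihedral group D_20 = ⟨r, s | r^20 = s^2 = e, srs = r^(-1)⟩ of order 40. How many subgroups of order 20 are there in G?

|G| = 40 and 20 | 40, so subgroups of order 20 are possible by Lagrange.
The subgroups of order 20 are: {e, r, r^2, r^3, r^4, r^5, r^6, r^7, r^8, r^9, r^10, r^11, r^12, r^13, r^14, r^15, r^16, r^17, r^18, r^19}; {e, r^2, r^4, r^6, r^8, r^10, r^12, r^14, r^16, r^18, s, r^2s, r^4s, r^6s, r^8s, r^10s, r^12s, r^14s, r^16s, r^18s}; {e, r^2, r^4, r^6, r^8, r^10, r^12, r^14, r^16, r^18, rs, r^3s, r^5s, r^7s, r^9s, r^11s, r^13s, r^15s, r^17s, r^19s}.
So G has 3 subgroups of order 20.

3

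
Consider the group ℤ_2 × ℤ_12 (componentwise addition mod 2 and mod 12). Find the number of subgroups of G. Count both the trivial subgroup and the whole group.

|G| = 24, so by Lagrange every subgroup order divides 24. Divisors: 1, 2, 3, 4, 6, 8, 12, 24.
Subgroups by order — order 1: 1; order 2: 3; order 3: 1; order 4: 3; order 6: 3; order 8: 1; order 12: 3; order 24: 1.
Total: 1 + 3 + 1 + 3 + 3 + 1 + 3 + 1 = 16.

16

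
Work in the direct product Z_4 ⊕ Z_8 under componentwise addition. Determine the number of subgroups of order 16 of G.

|G| = 32 and 16 | 32, so subgroups of order 16 are possible by Lagrange.
The subgroups of order 16 are: {(0,0), (0,1), (0,2), (0,3), (0,4), (0,5), (0,6), (0,7), (2,0), (2,1), (2,2), (2,3), (2,4), (2,5), (2,6), (2,7)}; {(0,0), (0,2), (0,4), (0,6), (1,0), (1,2), (1,4), (1,6), (2,0), (2,2), (2,4), (2,6), (3,0), (3,2), (3,4), (3,6)}; {(0,0), (0,2), (0,4), (0,6), (1,1), (1,3), (1,5), (1,7), (2,0), (2,2), (2,4), (2,6), (3,1), (3,3), (3,5), (3,7)}.
So G has 3 subgroups of order 16.

3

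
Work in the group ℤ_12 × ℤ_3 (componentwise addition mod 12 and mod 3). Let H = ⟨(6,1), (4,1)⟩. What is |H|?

18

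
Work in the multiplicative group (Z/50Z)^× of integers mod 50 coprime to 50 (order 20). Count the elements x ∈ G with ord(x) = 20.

8

The elements of order 20 are: 3, 13, 17, 23, 27, 33, 37, 47.
That's 8.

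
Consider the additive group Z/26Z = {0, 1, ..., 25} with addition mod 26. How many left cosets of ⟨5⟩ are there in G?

1

|⟨5⟩| = 26 and |G| = 26.
By Lagrange, [G : H] = |G|/|H| = 26/26 = 1.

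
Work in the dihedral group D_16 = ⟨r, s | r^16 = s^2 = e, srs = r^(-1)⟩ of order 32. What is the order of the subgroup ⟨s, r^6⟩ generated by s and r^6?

16

|⟨s⟩| = 2 and |⟨r^6⟩| = 8, so |H| is a multiple of lcm(2, 8) = 8 and divides |G| = 32.
Closing under the operation: H = {e, r^2, r^4, r^6, r^8, r^10, r^12, r^14, s, r^2s, r^4s, r^6s, r^8s, r^10s, r^12s, r^14s}, so |H| = 16.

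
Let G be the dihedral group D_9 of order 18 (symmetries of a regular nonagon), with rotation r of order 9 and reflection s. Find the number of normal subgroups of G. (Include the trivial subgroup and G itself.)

G has 16 subgroups. Checking conjugation-invariance by order — order 1: 1/1 normal; order 2: 0/9 normal; order 3: 1/1 normal; order 6: 0/3 normal; order 9: 1/1 normal; order 18: 1/1 normal.
Total normal subgroups: 4.

4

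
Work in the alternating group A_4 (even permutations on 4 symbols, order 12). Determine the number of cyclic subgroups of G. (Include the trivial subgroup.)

8

Group the elements of G by the cyclic subgroup they generate; each cyclic subgroup of order d accounts for φ(d) elements.
Cyclic subgroups by order — order 1: 1; order 2: 3; order 3: 4.
Total: 8.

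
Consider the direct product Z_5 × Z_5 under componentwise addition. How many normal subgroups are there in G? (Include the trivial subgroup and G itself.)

8

G is abelian, so every subgroup is normal.
G has 8 subgroups in total, hence 8 normal subgroups.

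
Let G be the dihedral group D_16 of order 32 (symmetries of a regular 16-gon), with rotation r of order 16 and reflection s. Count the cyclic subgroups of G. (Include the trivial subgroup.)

21

A cyclic subgroup of order d is generated by each of its φ(d) elements of order d, so the cyclic subgroups of order d number (#elements of order d)/φ(d).
Cyclic subgroups by order — order 1: 1; order 2: 17; order 4: 1; order 8: 1; order 16: 1.
Total: 21.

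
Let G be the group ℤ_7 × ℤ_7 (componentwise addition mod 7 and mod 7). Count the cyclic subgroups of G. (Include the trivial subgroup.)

A cyclic subgroup of order d is generated by each of its φ(d) elements of order d, so the cyclic subgroups of order d number (#elements of order d)/φ(d).
Cyclic subgroups by order — order 1: 1; order 7: 8.
Total: 9.

9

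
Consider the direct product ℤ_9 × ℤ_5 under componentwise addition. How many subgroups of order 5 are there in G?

|G| = 45 and 5 | 45, so subgroups of order 5 are possible by Lagrange.
The subgroups of order 5 are: {(0,0), (0,1), (0,2), (0,3), (0,4)}.
So G has 1 subgroup of order 5.

1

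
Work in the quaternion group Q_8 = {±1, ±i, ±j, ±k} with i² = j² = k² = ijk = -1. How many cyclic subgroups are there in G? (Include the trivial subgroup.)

5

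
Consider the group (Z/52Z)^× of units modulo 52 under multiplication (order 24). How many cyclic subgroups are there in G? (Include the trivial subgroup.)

A cyclic subgroup of order d is generated by each of its φ(d) elements of order d, so the cyclic subgroups of order d number (#elements of order d)/φ(d).
Cyclic subgroups by order — order 1: 1; order 2: 3; order 3: 1; order 4: 2; order 6: 3; order 12: 2.
Total: 12.

12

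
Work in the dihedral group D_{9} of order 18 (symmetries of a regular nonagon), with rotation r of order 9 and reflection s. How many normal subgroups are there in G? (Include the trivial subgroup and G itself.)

G has 16 subgroups. Checking conjugation-invariance by order — order 1: 1/1 normal; order 2: 0/9 normal; order 3: 1/1 normal; order 6: 0/3 normal; order 9: 1/1 normal; order 18: 1/1 normal.
Total normal subgroups: 4.

4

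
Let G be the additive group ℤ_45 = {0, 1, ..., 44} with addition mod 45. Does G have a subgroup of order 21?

No

21 does not divide |G| = 45, so by Lagrange no subgroup of order 21 exists.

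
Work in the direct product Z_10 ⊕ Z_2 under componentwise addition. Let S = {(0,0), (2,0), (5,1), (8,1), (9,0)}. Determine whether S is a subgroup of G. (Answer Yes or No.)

(9,0) ∈ S but its inverse (1,0) ∉ S, so S is not a subgroup.

No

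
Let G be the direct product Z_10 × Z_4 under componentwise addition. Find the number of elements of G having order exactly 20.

An element (a,b) has order lcm(ord(a), ord(b)); count pairs with lcm equal to 20.
Enumerating gives 16 such elements.

16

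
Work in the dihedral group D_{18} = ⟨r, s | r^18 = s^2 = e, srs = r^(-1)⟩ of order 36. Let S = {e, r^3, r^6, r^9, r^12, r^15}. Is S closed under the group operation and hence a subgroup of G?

Yes

|S| = 6 divides |G| = 36, consistent with Lagrange.
S contains the identity, every element's inverse is in S, and S is closed under ·: it is a subgroup.
In fact S = ⟨r^15⟩.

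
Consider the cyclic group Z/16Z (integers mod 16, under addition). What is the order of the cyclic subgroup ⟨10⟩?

In Z/16Z, the order of an element a is n/gcd(a, n).
gcd(10, 16) = 2, so |⟨10⟩| = 16/2 = 8.

8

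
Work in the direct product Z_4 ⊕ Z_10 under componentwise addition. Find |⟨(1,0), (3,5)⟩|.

|⟨(1,0)⟩| = 4 and |⟨(3,5)⟩| = 4, so |H| is a multiple of lcm(4, 4) = 4 and divides |G| = 40.
Closing under the operation: H = {(0,0), (0,5), (1,0), (1,5), (2,0), (2,5), (3,0), (3,5)}, so |H| = 8.

8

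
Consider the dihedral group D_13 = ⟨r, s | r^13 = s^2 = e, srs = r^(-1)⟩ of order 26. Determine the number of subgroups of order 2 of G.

|G| = 26 and 2 | 26, so subgroups of order 2 are possible by Lagrange.
The subgroups of order 2 are: {e, r^10s}; {e, r^11s}; {e, r^12s}; {e, r^2s}; … (13 in all).
So G has 13 subgroups of order 2.

13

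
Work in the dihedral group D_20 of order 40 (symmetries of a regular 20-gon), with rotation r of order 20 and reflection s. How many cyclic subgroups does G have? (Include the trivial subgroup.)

26

Group the elements of G by the cyclic subgroup they generate; each cyclic subgroup of order d accounts for φ(d) elements.
Cyclic subgroups by order — order 1: 1; order 2: 21; order 4: 1; order 5: 1; order 10: 1; order 20: 1.
Total: 26.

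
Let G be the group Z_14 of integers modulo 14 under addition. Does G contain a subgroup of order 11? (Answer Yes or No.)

No

11 does not divide |G| = 14, so by Lagrange no subgroup of order 11 exists.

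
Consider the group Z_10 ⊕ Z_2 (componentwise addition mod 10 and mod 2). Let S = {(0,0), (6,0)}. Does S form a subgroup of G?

No

(6,0) ∈ S but its inverse (4,0) ∉ S, so S is not a subgroup.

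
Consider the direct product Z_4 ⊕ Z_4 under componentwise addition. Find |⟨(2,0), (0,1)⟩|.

8

|⟨(2,0)⟩| = 2 and |⟨(0,1)⟩| = 4, so |H| is a multiple of lcm(2, 4) = 4 and divides |G| = 16.
Closing under the operation: H = {(0,0), (0,1), (0,2), (0,3), (2,0), (2,1), (2,2), (2,3)}, so |H| = 8.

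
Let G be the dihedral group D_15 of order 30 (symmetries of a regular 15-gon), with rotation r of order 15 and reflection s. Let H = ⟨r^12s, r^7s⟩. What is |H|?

6

|⟨r^12s⟩| = 2 and |⟨r^7s⟩| = 2, so |H| is a multiple of lcm(2, 2) = 2 and divides |G| = 30.
Closing under the operation: H = {e, r^5, r^10, r^2s, r^7s, r^12s}, so |H| = 6.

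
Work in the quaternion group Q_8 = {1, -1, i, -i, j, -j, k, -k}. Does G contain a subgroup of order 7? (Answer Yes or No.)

7 does not divide |G| = 8, so by Lagrange no subgroup of order 7 exists.

No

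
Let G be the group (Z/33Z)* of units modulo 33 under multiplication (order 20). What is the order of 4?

Compute successive powers of 4 mod 33: 4, 16, 31, 25, 1; 4^5 ≡ 1 (mod 33).
So |⟨4⟩| = 5.

5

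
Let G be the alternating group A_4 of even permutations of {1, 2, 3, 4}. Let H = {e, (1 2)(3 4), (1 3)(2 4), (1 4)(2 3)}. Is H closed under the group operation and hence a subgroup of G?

|H| = 4 divides |G| = 12, consistent with Lagrange.
H contains the identity, every element's inverse is in H, and H is closed under ∘: it is a subgroup.

Yes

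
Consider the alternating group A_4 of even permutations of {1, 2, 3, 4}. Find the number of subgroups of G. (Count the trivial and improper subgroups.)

10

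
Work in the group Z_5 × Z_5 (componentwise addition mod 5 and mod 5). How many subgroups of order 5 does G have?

6

|G| = 25 and 5 | 25, so subgroups of order 5 are possible by Lagrange.
The subgroups of order 5 are: {(0,0), (0,1), (0,2), (0,3), (0,4)}; {(0,0), (1,0), (2,0), (3,0), (4,0)}; {(0,0), (1,1), (2,2), (3,3), (4,4)}; {(0,0), (1,2), (2,4), (3,1), (4,3)}; … (6 in all).
So G has 6 subgroups of order 5.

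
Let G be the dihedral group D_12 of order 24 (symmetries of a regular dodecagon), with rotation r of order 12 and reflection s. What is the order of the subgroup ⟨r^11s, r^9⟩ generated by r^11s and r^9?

8

|⟨r^11s⟩| = 2 and |⟨r^9⟩| = 4, so |H| is a multiple of lcm(2, 4) = 4 and divides |G| = 24.
Closing under the operation: H = {e, r^3, r^6, r^9, r^2s, r^5s, r^8s, r^11s}, so |H| = 8.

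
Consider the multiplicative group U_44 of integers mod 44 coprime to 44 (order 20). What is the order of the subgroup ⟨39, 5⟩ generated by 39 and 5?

|⟨39⟩| = 10 and |⟨5⟩| = 5, so |H| is a multiple of lcm(10, 5) = 10 and divides |G| = 20.
Closing under the operation: H = {1, 5, 7, 9, 19, 25, 35, 37, 39, 43}, so |H| = 10.

10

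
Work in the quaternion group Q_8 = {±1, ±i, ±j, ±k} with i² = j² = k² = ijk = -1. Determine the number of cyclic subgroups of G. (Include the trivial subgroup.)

5

Group the elements of G by the cyclic subgroup they generate; each cyclic subgroup of order d accounts for φ(d) elements.
Cyclic subgroups by order — order 1: 1; order 2: 1; order 4: 3.
Total: 5.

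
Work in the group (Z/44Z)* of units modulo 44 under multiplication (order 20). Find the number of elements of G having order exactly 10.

Enumerating element orders in G gives 12 elements of order 10.

12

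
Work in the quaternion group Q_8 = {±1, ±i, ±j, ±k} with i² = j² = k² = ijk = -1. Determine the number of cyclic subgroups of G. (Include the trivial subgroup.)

Group the elements of G by the cyclic subgroup they generate; each cyclic subgroup of order d accounts for φ(d) elements.
Cyclic subgroups by order — order 1: 1; order 2: 1; order 4: 3.
Total: 5.

5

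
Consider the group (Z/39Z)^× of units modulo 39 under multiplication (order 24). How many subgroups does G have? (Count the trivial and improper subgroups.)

|G| = 24, so by Lagrange every subgroup order divides 24. Divisors: 1, 2, 3, 4, 6, 8, 12, 24.
Subgroups by order — order 1: 1; order 2: 3; order 3: 1; order 4: 3; order 6: 3; order 8: 1; order 12: 3; order 24: 1.
Total: 1 + 3 + 1 + 3 + 3 + 1 + 3 + 1 = 16.

16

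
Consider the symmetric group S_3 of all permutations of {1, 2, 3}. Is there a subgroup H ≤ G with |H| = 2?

Yes

2 | 6. A subgroup of order 2 is {e, (1 2)}.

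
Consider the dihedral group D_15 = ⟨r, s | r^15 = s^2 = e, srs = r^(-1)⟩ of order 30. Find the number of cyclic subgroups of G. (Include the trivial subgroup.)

19

A cyclic subgroup of order d is generated by each of its φ(d) elements of order d, so the cyclic subgroups of order d number (#elements of order d)/φ(d).
Cyclic subgroups by order — order 1: 1; order 2: 15; order 3: 1; order 5: 1; order 15: 1.
Total: 19.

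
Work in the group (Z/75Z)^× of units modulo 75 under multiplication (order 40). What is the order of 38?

20

Compute successive powers of 38 mod 75: 38, 19, 47, 61, 68, 34, 17, 46, …; 38^20 ≡ 1 (mod 75).
So |⟨38⟩| = 20.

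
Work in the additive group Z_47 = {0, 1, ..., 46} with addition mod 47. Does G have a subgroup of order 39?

No

39 does not divide |G| = 47, so by Lagrange no subgroup of order 39 exists.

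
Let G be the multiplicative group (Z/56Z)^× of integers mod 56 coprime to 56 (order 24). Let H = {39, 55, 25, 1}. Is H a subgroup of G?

No

25 ∈ H but its inverse 9 ∉ H, so H is not a subgroup.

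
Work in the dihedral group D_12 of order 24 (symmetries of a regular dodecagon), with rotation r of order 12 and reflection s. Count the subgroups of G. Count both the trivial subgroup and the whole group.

34

|G| = 24, so by Lagrange every subgroup order divides 24. Divisors: 1, 2, 3, 4, 6, 8, 12, 24.
Subgroups by order — order 1: 1; order 2: 13; order 3: 1; order 4: 7; order 6: 5; order 8: 3; order 12: 3; order 24: 1.
Total: 1 + 13 + 1 + 7 + 5 + 3 + 3 + 1 = 34.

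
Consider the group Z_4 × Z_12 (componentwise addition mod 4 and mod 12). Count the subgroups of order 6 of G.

|G| = 48 and 6 | 48, so subgroups of order 6 are possible by Lagrange.
The subgroups of order 6 are: {(0,0), (0,2), (0,4), (0,6), (0,8), (0,10)}; {(0,0), (0,4), (0,8), (2,0), (2,4), (2,8)}; {(0,0), (0,4), (0,8), (2,2), (2,6), (2,10)}.
So G has 3 subgroups of order 6.

3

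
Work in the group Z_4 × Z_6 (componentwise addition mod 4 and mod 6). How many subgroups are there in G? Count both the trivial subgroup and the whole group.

16

|G| = 24, so by Lagrange every subgroup order divides 24. Divisors: 1, 2, 3, 4, 6, 8, 12, 24.
Subgroups by order — order 1: 1; order 2: 3; order 3: 1; order 4: 3; order 6: 3; order 8: 1; order 12: 3; order 24: 1.
Total: 1 + 3 + 1 + 3 + 3 + 1 + 3 + 1 = 16.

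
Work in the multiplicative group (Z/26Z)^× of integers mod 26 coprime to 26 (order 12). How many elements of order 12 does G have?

The elements of order 12 are: 7, 11, 15, 19.
That's 4.

4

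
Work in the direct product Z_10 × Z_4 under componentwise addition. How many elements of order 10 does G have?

12

An element (a,b) has order lcm(ord(a), ord(b)); count pairs with lcm equal to 10.
Enumerating gives 12 such elements.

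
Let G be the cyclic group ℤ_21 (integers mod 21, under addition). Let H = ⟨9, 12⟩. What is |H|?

7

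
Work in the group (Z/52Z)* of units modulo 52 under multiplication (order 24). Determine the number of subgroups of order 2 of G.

|G| = 24 and 2 | 24, so subgroups of order 2 are possible by Lagrange.
The subgroups of order 2 are: {1, 25}; {1, 27}; {1, 51}.
So G has 3 subgroups of order 2.

3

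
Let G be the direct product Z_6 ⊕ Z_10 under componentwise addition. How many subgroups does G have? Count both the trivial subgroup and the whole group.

|G| = 60, so by Lagrange every subgroup order divides 60. Divisors: 1, 2, 3, 4, 5, 6, 10, 12, 15, 20, 30, 60.
Subgroups by order — order 1: 1; order 2: 3; order 3: 1; order 4: 1; order 5: 1; order 6: 3; order 10: 3; order 12: 1; order 15: 1; order 20: 1; order 30: 3; order 60: 1.
Total: 1 + 3 + 1 + 1 + 1 + 3 + 3 + 1 + 1 + 1 + 3 + 1 = 20.

20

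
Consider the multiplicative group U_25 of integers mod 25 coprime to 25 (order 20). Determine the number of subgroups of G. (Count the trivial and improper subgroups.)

|G| = 20, so by Lagrange every subgroup order divides 20. Divisors: 1, 2, 4, 5, 10, 20.
Subgroups by order — order 1: 1; order 2: 1; order 4: 1; order 5: 1; order 10: 1; order 20: 1.
Total: 1 + 1 + 1 + 1 + 1 + 1 = 6.

6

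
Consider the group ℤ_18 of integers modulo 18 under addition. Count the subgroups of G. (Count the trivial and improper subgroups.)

A cyclic group of order 18 has exactly one subgroup for each divisor of 18.
Divisors of 18: 1, 2, 3, 6, 9, 18.
So ℤ_18 has 6 subgroups.

6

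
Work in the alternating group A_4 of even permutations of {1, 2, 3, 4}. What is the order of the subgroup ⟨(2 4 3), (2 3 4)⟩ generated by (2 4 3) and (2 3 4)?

3

|⟨(2 4 3)⟩| = 3 and |⟨(2 3 4)⟩| = 3, so |H| is a multiple of lcm(3, 3) = 3 and divides |G| = 12.
Closing under the operation: H = {e, (2 3 4), (2 4 3)}, so |H| = 3.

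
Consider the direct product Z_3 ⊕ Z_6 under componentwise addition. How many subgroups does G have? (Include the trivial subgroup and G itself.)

|G| = 18, so by Lagrange every subgroup order divides 18. Divisors: 1, 2, 3, 6, 9, 18.
Subgroups by order — order 1: 1; order 2: 1; order 3: 4; order 6: 4; order 9: 1; order 18: 1.
Total: 1 + 1 + 4 + 4 + 1 + 1 = 12.

12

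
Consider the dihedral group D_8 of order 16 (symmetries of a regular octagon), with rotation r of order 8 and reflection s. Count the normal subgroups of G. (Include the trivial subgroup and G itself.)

G has 19 subgroups. Checking conjugation-invariance by order — order 1: 1/1 normal; order 2: 1/9 normal; order 4: 1/5 normal; order 8: 3/3 normal; order 16: 1/1 normal.
Total normal subgroups: 7.

7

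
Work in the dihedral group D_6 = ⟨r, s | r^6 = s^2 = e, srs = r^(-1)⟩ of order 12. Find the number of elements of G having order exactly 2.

7

The elements of order 2 are: r^3, s, rs, r^2s, r^3s, r^4s, r^5s.
That's 7.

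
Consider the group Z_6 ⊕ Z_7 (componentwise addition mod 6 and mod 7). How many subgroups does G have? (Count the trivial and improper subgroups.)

8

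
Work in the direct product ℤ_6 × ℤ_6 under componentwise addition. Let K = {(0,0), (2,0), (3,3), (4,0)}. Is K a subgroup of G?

No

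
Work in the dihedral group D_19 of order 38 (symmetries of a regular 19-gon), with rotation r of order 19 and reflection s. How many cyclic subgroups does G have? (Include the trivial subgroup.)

Each element a generates a cyclic subgroup ⟨a⟩; distinct elements may generate the same one (a cyclic group of order d has φ(d) generators).
Cyclic subgroups by order — order 1: 1; order 2: 19; order 19: 1.
Total: 21.

21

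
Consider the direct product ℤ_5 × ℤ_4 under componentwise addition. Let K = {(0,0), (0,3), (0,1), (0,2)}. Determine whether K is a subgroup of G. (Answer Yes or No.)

|K| = 4 divides |G| = 20, consistent with Lagrange.
K contains the identity, every element's inverse is in K, and K is closed under +: it is a subgroup.
In fact K = ⟨(0,1)⟩.

Yes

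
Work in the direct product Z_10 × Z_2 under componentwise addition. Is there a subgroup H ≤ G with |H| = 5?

Yes

5 | 20. A subgroup of order 5 is {(0,0), (2,0), (4,0), (6,0), (8,0)}.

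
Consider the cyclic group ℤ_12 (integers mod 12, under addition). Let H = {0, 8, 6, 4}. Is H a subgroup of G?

No

Closure fails: 4 + 6 = 10 ∉ H. So H is not a subgroup.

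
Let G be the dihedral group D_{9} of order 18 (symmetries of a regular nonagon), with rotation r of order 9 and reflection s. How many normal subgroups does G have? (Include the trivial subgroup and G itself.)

4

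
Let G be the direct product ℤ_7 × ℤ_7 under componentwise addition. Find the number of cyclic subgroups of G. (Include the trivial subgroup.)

A cyclic subgroup of order d is generated by each of its φ(d) elements of order d, so the cyclic subgroups of order d number (#elements of order d)/φ(d).
Cyclic subgroups by order — order 1: 1; order 7: 8.
Total: 9.

9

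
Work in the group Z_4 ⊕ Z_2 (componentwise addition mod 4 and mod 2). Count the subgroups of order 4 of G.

|G| = 8 and 4 | 8, so subgroups of order 4 are possible by Lagrange.
The subgroups of order 4 are: {(0,0), (0,1), (2,0), (2,1)}; {(0,0), (1,0), (2,0), (3,0)}; {(0,0), (1,1), (2,0), (3,1)}.
So G has 3 subgroups of order 4.

3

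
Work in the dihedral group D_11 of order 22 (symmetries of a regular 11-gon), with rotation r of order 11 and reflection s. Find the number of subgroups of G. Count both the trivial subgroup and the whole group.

14

|G| = 22, so by Lagrange every subgroup order divides 22. Divisors: 1, 2, 11, 22.
Subgroups by order — order 1: 1; order 2: 11; order 11: 1; order 22: 1.
Total: 1 + 11 + 1 + 1 = 14.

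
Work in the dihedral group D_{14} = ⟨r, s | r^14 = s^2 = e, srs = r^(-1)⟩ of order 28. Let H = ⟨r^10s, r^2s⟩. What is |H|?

|⟨r^10s⟩| = 2 and |⟨r^2s⟩| = 2, so |H| is a multiple of lcm(2, 2) = 2 and divides |G| = 28.
Closing under the operation: H = {e, r^2, r^4, r^6, r^8, r^10, r^12, s, r^2s, r^4s, r^6s, r^8s, r^10s, r^12s}, so |H| = 14.

14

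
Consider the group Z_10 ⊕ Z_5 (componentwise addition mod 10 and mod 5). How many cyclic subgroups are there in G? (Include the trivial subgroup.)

14

Each element a generates a cyclic subgroup ⟨a⟩; distinct elements may generate the same one (a cyclic group of order d has φ(d) generators).
Cyclic subgroups by order — order 1: 1; order 2: 1; order 5: 6; order 10: 6.
Total: 14.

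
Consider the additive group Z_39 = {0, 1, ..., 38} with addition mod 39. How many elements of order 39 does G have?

24

In a cyclic group of order 39, the number of elements of order d (for d | 39) is φ(d).
φ(39) = 24.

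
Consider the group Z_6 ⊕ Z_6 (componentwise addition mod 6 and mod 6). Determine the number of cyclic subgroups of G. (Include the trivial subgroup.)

20

Each element a generates a cyclic subgroup ⟨a⟩; distinct elements may generate the same one (a cyclic group of order d has φ(d) generators).
Cyclic subgroups by order — order 1: 1; order 2: 3; order 3: 4; order 6: 12.
Total: 20.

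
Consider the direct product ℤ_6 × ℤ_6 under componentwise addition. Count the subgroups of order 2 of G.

|G| = 36 and 2 | 36, so subgroups of order 2 are possible by Lagrange.
The subgroups of order 2 are: {(0,0), (0,3)}; {(0,0), (3,0)}; {(0,0), (3,3)}.
So G has 3 subgroups of order 2.

3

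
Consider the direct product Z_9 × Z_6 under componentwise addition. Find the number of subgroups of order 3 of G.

4

|G| = 54 and 3 | 54, so subgroups of order 3 are possible by Lagrange.
The subgroups of order 3 are: {(0,0), (0,2), (0,4)}; {(0,0), (3,0), (6,0)}; {(0,0), (3,2), (6,4)}; {(0,0), (3,4), (6,2)}.
So G has 4 subgroups of order 3.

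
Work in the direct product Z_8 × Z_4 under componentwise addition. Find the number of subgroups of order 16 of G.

|G| = 32 and 16 | 32, so subgroups of order 16 are possible by Lagrange.
The subgroups of order 16 are: {(0,0), (0,1), (0,2), (0,3), (2,0), (2,1), (2,2), (2,3), (4,0), (4,1), (4,2), (4,3), (6,0), (6,1), (6,2), (6,3)}; {(0,0), (0,2), (1,0), (1,2), (2,0), (2,2), (3,0), (3,2), (4,0), (4,2), (5,0), (5,2), (6,0), (6,2), (7,0), (7,2)}; {(0,0), (0,2), (1,1), (1,3), (2,0), (2,2), (3,1), (3,3), (4,0), (4,2), (5,1), (5,3), (6,0), (6,2), (7,1), (7,3)}.
So G has 3 subgroups of order 16.

3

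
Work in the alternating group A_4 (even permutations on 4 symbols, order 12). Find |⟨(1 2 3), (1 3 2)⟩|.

|⟨(1 2 3)⟩| = 3 and |⟨(1 3 2)⟩| = 3, so |H| is a multiple of lcm(3, 3) = 3 and divides |G| = 12.
Closing under the operation: H = {e, (1 2 3), (1 3 2)}, so |H| = 3.

3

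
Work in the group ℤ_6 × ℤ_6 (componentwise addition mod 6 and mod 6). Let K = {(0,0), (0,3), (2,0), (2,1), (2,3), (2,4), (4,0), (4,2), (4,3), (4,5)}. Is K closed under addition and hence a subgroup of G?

No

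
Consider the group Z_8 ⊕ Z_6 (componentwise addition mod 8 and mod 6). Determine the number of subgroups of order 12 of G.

|G| = 48 and 12 | 48, so subgroups of order 12 are possible by Lagrange.
The subgroups of order 12 are: {(0,0), (0,1), (0,2), (0,3), (0,4), (0,5), (4,0), (4,1), (4,2), (4,3), (4,4), (4,5)}; {(0,0), (0,2), (0,4), (2,0), (2,2), (2,4), (4,0), (4,2), (4,4), (6,0), (6,2), (6,4)}; {(0,0), (0,2), (0,4), (2,1), (2,3), (2,5), (4,0), (4,2), (4,4), (6,1), (6,3), (6,5)}.
So G has 3 subgroups of order 12.

3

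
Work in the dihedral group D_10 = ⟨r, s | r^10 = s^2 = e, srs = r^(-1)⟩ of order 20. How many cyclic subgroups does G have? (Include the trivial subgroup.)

14

A cyclic subgroup of order d is generated by each of its φ(d) elements of order d, so the cyclic subgroups of order d number (#elements of order d)/φ(d).
Cyclic subgroups by order — order 1: 1; order 2: 11; order 5: 1; order 10: 1.
Total: 14.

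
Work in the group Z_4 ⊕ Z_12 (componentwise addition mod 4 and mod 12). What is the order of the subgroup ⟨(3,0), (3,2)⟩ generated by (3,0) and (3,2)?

24

|⟨(3,0)⟩| = 4 and |⟨(3,2)⟩| = 12, so |H| is a multiple of lcm(4, 12) = 12 and divides |G| = 48.
Closing under the operation: H = {(0,0), (0,2), (0,4), (0,6), (0,8), (0,10), (1,0), (1,2), (1,4), (1,6), (1,8), (1,10), (2,0), (2,2), (2,4), (2,6), (2,8), (2,10), (3,0), (3,2), (3,4), (3,6), (3,8), (3,10)}, so |H| = 24.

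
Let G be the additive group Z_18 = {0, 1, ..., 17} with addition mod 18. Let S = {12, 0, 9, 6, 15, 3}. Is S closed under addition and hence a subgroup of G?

|S| = 6 divides |G| = 18, consistent with Lagrange.
S contains the identity, every element's inverse is in S, and S is closed under +: it is a subgroup.
In fact S = ⟨3⟩.

Yes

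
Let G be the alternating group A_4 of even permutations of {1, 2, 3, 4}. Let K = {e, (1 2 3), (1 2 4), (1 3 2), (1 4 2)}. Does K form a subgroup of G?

|K| = 5 does not divide |G| = 12, so by Lagrange K is not a subgroup.

No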